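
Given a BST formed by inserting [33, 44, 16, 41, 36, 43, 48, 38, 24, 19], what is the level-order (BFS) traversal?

Tree insertion order: [33, 44, 16, 41, 36, 43, 48, 38, 24, 19]
Tree (level-order array): [33, 16, 44, None, 24, 41, 48, 19, None, 36, 43, None, None, None, None, None, 38]
BFS from the root, enqueuing left then right child of each popped node:
  queue [33] -> pop 33, enqueue [16, 44], visited so far: [33]
  queue [16, 44] -> pop 16, enqueue [24], visited so far: [33, 16]
  queue [44, 24] -> pop 44, enqueue [41, 48], visited so far: [33, 16, 44]
  queue [24, 41, 48] -> pop 24, enqueue [19], visited so far: [33, 16, 44, 24]
  queue [41, 48, 19] -> pop 41, enqueue [36, 43], visited so far: [33, 16, 44, 24, 41]
  queue [48, 19, 36, 43] -> pop 48, enqueue [none], visited so far: [33, 16, 44, 24, 41, 48]
  queue [19, 36, 43] -> pop 19, enqueue [none], visited so far: [33, 16, 44, 24, 41, 48, 19]
  queue [36, 43] -> pop 36, enqueue [38], visited so far: [33, 16, 44, 24, 41, 48, 19, 36]
  queue [43, 38] -> pop 43, enqueue [none], visited so far: [33, 16, 44, 24, 41, 48, 19, 36, 43]
  queue [38] -> pop 38, enqueue [none], visited so far: [33, 16, 44, 24, 41, 48, 19, 36, 43, 38]
Result: [33, 16, 44, 24, 41, 48, 19, 36, 43, 38]


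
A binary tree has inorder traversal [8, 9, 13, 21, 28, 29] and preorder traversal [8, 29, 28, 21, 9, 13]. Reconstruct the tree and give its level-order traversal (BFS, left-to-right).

Inorder:  [8, 9, 13, 21, 28, 29]
Preorder: [8, 29, 28, 21, 9, 13]
Algorithm: preorder visits root first, so consume preorder in order;
for each root, split the current inorder slice at that value into
left-subtree inorder and right-subtree inorder, then recurse.
Recursive splits:
  root=8; inorder splits into left=[], right=[9, 13, 21, 28, 29]
  root=29; inorder splits into left=[9, 13, 21, 28], right=[]
  root=28; inorder splits into left=[9, 13, 21], right=[]
  root=21; inorder splits into left=[9, 13], right=[]
  root=9; inorder splits into left=[], right=[13]
  root=13; inorder splits into left=[], right=[]
Reconstructed level-order: [8, 29, 28, 21, 9, 13]


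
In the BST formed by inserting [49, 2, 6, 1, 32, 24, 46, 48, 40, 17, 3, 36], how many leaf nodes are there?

Tree built from: [49, 2, 6, 1, 32, 24, 46, 48, 40, 17, 3, 36]
Tree (level-order array): [49, 2, None, 1, 6, None, None, 3, 32, None, None, 24, 46, 17, None, 40, 48, None, None, 36]
Rule: A leaf has 0 children.
Per-node child counts:
  node 49: 1 child(ren)
  node 2: 2 child(ren)
  node 1: 0 child(ren)
  node 6: 2 child(ren)
  node 3: 0 child(ren)
  node 32: 2 child(ren)
  node 24: 1 child(ren)
  node 17: 0 child(ren)
  node 46: 2 child(ren)
  node 40: 1 child(ren)
  node 36: 0 child(ren)
  node 48: 0 child(ren)
Matching nodes: [1, 3, 17, 36, 48]
Count of leaf nodes: 5


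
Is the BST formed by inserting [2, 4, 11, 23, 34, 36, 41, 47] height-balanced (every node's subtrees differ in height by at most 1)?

Tree (level-order array): [2, None, 4, None, 11, None, 23, None, 34, None, 36, None, 41, None, 47]
Definition: a tree is height-balanced if, at every node, |h(left) - h(right)| <= 1 (empty subtree has height -1).
Bottom-up per-node check:
  node 47: h_left=-1, h_right=-1, diff=0 [OK], height=0
  node 41: h_left=-1, h_right=0, diff=1 [OK], height=1
  node 36: h_left=-1, h_right=1, diff=2 [FAIL (|-1-1|=2 > 1)], height=2
  node 34: h_left=-1, h_right=2, diff=3 [FAIL (|-1-2|=3 > 1)], height=3
  node 23: h_left=-1, h_right=3, diff=4 [FAIL (|-1-3|=4 > 1)], height=4
  node 11: h_left=-1, h_right=4, diff=5 [FAIL (|-1-4|=5 > 1)], height=5
  node 4: h_left=-1, h_right=5, diff=6 [FAIL (|-1-5|=6 > 1)], height=6
  node 2: h_left=-1, h_right=6, diff=7 [FAIL (|-1-6|=7 > 1)], height=7
Node 36 violates the condition: |-1 - 1| = 2 > 1.
Result: Not balanced


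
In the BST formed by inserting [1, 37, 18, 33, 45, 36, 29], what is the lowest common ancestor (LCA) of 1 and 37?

Tree insertion order: [1, 37, 18, 33, 45, 36, 29]
Tree (level-order array): [1, None, 37, 18, 45, None, 33, None, None, 29, 36]
In a BST, the LCA of p=1, q=37 is the first node v on the
root-to-leaf path with p <= v <= q (go left if both < v, right if both > v).
Walk from root:
  at 1: 1 <= 1 <= 37, this is the LCA
LCA = 1


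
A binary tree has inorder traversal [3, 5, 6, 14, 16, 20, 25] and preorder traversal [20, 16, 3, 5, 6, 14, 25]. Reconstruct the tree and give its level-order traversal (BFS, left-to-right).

Inorder:  [3, 5, 6, 14, 16, 20, 25]
Preorder: [20, 16, 3, 5, 6, 14, 25]
Algorithm: preorder visits root first, so consume preorder in order;
for each root, split the current inorder slice at that value into
left-subtree inorder and right-subtree inorder, then recurse.
Recursive splits:
  root=20; inorder splits into left=[3, 5, 6, 14, 16], right=[25]
  root=16; inorder splits into left=[3, 5, 6, 14], right=[]
  root=3; inorder splits into left=[], right=[5, 6, 14]
  root=5; inorder splits into left=[], right=[6, 14]
  root=6; inorder splits into left=[], right=[14]
  root=14; inorder splits into left=[], right=[]
  root=25; inorder splits into left=[], right=[]
Reconstructed level-order: [20, 16, 25, 3, 5, 6, 14]


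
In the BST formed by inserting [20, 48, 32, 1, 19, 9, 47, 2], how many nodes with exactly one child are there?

Tree built from: [20, 48, 32, 1, 19, 9, 47, 2]
Tree (level-order array): [20, 1, 48, None, 19, 32, None, 9, None, None, 47, 2]
Rule: These are nodes with exactly 1 non-null child.
Per-node child counts:
  node 20: 2 child(ren)
  node 1: 1 child(ren)
  node 19: 1 child(ren)
  node 9: 1 child(ren)
  node 2: 0 child(ren)
  node 48: 1 child(ren)
  node 32: 1 child(ren)
  node 47: 0 child(ren)
Matching nodes: [1, 19, 9, 48, 32]
Count of nodes with exactly one child: 5


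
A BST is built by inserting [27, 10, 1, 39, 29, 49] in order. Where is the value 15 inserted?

Starting tree (level order): [27, 10, 39, 1, None, 29, 49]
Insertion path: 27 -> 10
Result: insert 15 as right child of 10
Final tree (level order): [27, 10, 39, 1, 15, 29, 49]


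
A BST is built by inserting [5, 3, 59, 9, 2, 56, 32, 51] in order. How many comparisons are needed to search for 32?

Search path for 32: 5 -> 59 -> 9 -> 56 -> 32
Found: True
Comparisons: 5


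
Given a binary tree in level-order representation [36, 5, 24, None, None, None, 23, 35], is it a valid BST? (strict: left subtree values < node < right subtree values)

Level-order array: [36, 5, 24, None, None, None, 23, 35]
Validate using subtree bounds (lo, hi): at each node, require lo < value < hi,
then recurse left with hi=value and right with lo=value.
Preorder trace (stopping at first violation):
  at node 36 with bounds (-inf, +inf): OK
  at node 5 with bounds (-inf, 36): OK
  at node 24 with bounds (36, +inf): VIOLATION
Node 24 violates its bound: not (36 < 24 < +inf).
Result: Not a valid BST


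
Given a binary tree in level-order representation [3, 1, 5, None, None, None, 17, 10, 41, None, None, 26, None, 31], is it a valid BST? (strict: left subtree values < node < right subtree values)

Level-order array: [3, 1, 5, None, None, None, 17, 10, 41, None, None, 26, None, 31]
Validate using subtree bounds (lo, hi): at each node, require lo < value < hi,
then recurse left with hi=value and right with lo=value.
Preorder trace (stopping at first violation):
  at node 3 with bounds (-inf, +inf): OK
  at node 1 with bounds (-inf, 3): OK
  at node 5 with bounds (3, +inf): OK
  at node 17 with bounds (5, +inf): OK
  at node 10 with bounds (5, 17): OK
  at node 41 with bounds (17, +inf): OK
  at node 26 with bounds (17, 41): OK
  at node 31 with bounds (17, 26): VIOLATION
Node 31 violates its bound: not (17 < 31 < 26).
Result: Not a valid BST


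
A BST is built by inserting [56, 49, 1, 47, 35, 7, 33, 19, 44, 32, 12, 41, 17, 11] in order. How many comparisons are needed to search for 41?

Search path for 41: 56 -> 49 -> 1 -> 47 -> 35 -> 44 -> 41
Found: True
Comparisons: 7


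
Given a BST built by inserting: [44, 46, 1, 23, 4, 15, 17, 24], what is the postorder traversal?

Tree insertion order: [44, 46, 1, 23, 4, 15, 17, 24]
Tree (level-order array): [44, 1, 46, None, 23, None, None, 4, 24, None, 15, None, None, None, 17]
Postorder traversal: [17, 15, 4, 24, 23, 1, 46, 44]


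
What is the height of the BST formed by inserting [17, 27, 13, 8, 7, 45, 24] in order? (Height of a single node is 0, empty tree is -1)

Insertion order: [17, 27, 13, 8, 7, 45, 24]
Tree (level-order array): [17, 13, 27, 8, None, 24, 45, 7]
Compute height bottom-up (empty subtree = -1):
  height(7) = 1 + max(-1, -1) = 0
  height(8) = 1 + max(0, -1) = 1
  height(13) = 1 + max(1, -1) = 2
  height(24) = 1 + max(-1, -1) = 0
  height(45) = 1 + max(-1, -1) = 0
  height(27) = 1 + max(0, 0) = 1
  height(17) = 1 + max(2, 1) = 3
Height = 3


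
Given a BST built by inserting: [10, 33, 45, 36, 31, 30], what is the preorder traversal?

Tree insertion order: [10, 33, 45, 36, 31, 30]
Tree (level-order array): [10, None, 33, 31, 45, 30, None, 36]
Preorder traversal: [10, 33, 31, 30, 45, 36]


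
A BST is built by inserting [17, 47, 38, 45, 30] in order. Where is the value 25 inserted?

Starting tree (level order): [17, None, 47, 38, None, 30, 45]
Insertion path: 17 -> 47 -> 38 -> 30
Result: insert 25 as left child of 30
Final tree (level order): [17, None, 47, 38, None, 30, 45, 25]


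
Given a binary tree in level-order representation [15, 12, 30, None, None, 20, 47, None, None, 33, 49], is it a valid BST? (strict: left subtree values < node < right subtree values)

Level-order array: [15, 12, 30, None, None, 20, 47, None, None, 33, 49]
Validate using subtree bounds (lo, hi): at each node, require lo < value < hi,
then recurse left with hi=value and right with lo=value.
Preorder trace (stopping at first violation):
  at node 15 with bounds (-inf, +inf): OK
  at node 12 with bounds (-inf, 15): OK
  at node 30 with bounds (15, +inf): OK
  at node 20 with bounds (15, 30): OK
  at node 47 with bounds (30, +inf): OK
  at node 33 with bounds (30, 47): OK
  at node 49 with bounds (47, +inf): OK
No violation found at any node.
Result: Valid BST


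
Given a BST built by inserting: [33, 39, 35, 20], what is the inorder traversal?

Tree insertion order: [33, 39, 35, 20]
Tree (level-order array): [33, 20, 39, None, None, 35]
Inorder traversal: [20, 33, 35, 39]


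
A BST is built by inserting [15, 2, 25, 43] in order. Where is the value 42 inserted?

Starting tree (level order): [15, 2, 25, None, None, None, 43]
Insertion path: 15 -> 25 -> 43
Result: insert 42 as left child of 43
Final tree (level order): [15, 2, 25, None, None, None, 43, 42]


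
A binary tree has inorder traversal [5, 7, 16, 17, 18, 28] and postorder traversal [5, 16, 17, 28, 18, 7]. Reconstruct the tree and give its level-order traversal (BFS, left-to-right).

Inorder:   [5, 7, 16, 17, 18, 28]
Postorder: [5, 16, 17, 28, 18, 7]
Algorithm: postorder visits root last, so walk postorder right-to-left;
each value is the root of the current inorder slice — split it at that
value, recurse on the right subtree first, then the left.
Recursive splits:
  root=7; inorder splits into left=[5], right=[16, 17, 18, 28]
  root=18; inorder splits into left=[16, 17], right=[28]
  root=28; inorder splits into left=[], right=[]
  root=17; inorder splits into left=[16], right=[]
  root=16; inorder splits into left=[], right=[]
  root=5; inorder splits into left=[], right=[]
Reconstructed level-order: [7, 5, 18, 17, 28, 16]


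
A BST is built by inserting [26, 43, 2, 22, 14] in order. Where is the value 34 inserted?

Starting tree (level order): [26, 2, 43, None, 22, None, None, 14]
Insertion path: 26 -> 43
Result: insert 34 as left child of 43
Final tree (level order): [26, 2, 43, None, 22, 34, None, 14]


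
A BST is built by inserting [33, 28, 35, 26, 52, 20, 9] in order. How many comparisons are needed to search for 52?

Search path for 52: 33 -> 35 -> 52
Found: True
Comparisons: 3


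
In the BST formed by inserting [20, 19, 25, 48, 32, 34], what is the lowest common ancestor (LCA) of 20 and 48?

Tree insertion order: [20, 19, 25, 48, 32, 34]
Tree (level-order array): [20, 19, 25, None, None, None, 48, 32, None, None, 34]
In a BST, the LCA of p=20, q=48 is the first node v on the
root-to-leaf path with p <= v <= q (go left if both < v, right if both > v).
Walk from root:
  at 20: 20 <= 20 <= 48, this is the LCA
LCA = 20


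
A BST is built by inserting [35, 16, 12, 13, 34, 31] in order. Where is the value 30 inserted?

Starting tree (level order): [35, 16, None, 12, 34, None, 13, 31]
Insertion path: 35 -> 16 -> 34 -> 31
Result: insert 30 as left child of 31
Final tree (level order): [35, 16, None, 12, 34, None, 13, 31, None, None, None, 30]


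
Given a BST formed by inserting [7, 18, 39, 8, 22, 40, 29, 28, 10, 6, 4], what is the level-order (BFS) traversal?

Tree insertion order: [7, 18, 39, 8, 22, 40, 29, 28, 10, 6, 4]
Tree (level-order array): [7, 6, 18, 4, None, 8, 39, None, None, None, 10, 22, 40, None, None, None, 29, None, None, 28]
BFS from the root, enqueuing left then right child of each popped node:
  queue [7] -> pop 7, enqueue [6, 18], visited so far: [7]
  queue [6, 18] -> pop 6, enqueue [4], visited so far: [7, 6]
  queue [18, 4] -> pop 18, enqueue [8, 39], visited so far: [7, 6, 18]
  queue [4, 8, 39] -> pop 4, enqueue [none], visited so far: [7, 6, 18, 4]
  queue [8, 39] -> pop 8, enqueue [10], visited so far: [7, 6, 18, 4, 8]
  queue [39, 10] -> pop 39, enqueue [22, 40], visited so far: [7, 6, 18, 4, 8, 39]
  queue [10, 22, 40] -> pop 10, enqueue [none], visited so far: [7, 6, 18, 4, 8, 39, 10]
  queue [22, 40] -> pop 22, enqueue [29], visited so far: [7, 6, 18, 4, 8, 39, 10, 22]
  queue [40, 29] -> pop 40, enqueue [none], visited so far: [7, 6, 18, 4, 8, 39, 10, 22, 40]
  queue [29] -> pop 29, enqueue [28], visited so far: [7, 6, 18, 4, 8, 39, 10, 22, 40, 29]
  queue [28] -> pop 28, enqueue [none], visited so far: [7, 6, 18, 4, 8, 39, 10, 22, 40, 29, 28]
Result: [7, 6, 18, 4, 8, 39, 10, 22, 40, 29, 28]


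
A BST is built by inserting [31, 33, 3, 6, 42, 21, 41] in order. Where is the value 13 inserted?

Starting tree (level order): [31, 3, 33, None, 6, None, 42, None, 21, 41]
Insertion path: 31 -> 3 -> 6 -> 21
Result: insert 13 as left child of 21
Final tree (level order): [31, 3, 33, None, 6, None, 42, None, 21, 41, None, 13]


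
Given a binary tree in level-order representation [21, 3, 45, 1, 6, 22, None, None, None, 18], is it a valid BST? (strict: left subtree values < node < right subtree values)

Level-order array: [21, 3, 45, 1, 6, 22, None, None, None, 18]
Validate using subtree bounds (lo, hi): at each node, require lo < value < hi,
then recurse left with hi=value and right with lo=value.
Preorder trace (stopping at first violation):
  at node 21 with bounds (-inf, +inf): OK
  at node 3 with bounds (-inf, 21): OK
  at node 1 with bounds (-inf, 3): OK
  at node 6 with bounds (3, 21): OK
  at node 18 with bounds (3, 6): VIOLATION
Node 18 violates its bound: not (3 < 18 < 6).
Result: Not a valid BST


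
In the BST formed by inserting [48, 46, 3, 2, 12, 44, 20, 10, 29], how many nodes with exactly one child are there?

Tree built from: [48, 46, 3, 2, 12, 44, 20, 10, 29]
Tree (level-order array): [48, 46, None, 3, None, 2, 12, None, None, 10, 44, None, None, 20, None, None, 29]
Rule: These are nodes with exactly 1 non-null child.
Per-node child counts:
  node 48: 1 child(ren)
  node 46: 1 child(ren)
  node 3: 2 child(ren)
  node 2: 0 child(ren)
  node 12: 2 child(ren)
  node 10: 0 child(ren)
  node 44: 1 child(ren)
  node 20: 1 child(ren)
  node 29: 0 child(ren)
Matching nodes: [48, 46, 44, 20]
Count of nodes with exactly one child: 4


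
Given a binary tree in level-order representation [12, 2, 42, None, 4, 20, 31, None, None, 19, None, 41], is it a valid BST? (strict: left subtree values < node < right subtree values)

Level-order array: [12, 2, 42, None, 4, 20, 31, None, None, 19, None, 41]
Validate using subtree bounds (lo, hi): at each node, require lo < value < hi,
then recurse left with hi=value and right with lo=value.
Preorder trace (stopping at first violation):
  at node 12 with bounds (-inf, +inf): OK
  at node 2 with bounds (-inf, 12): OK
  at node 4 with bounds (2, 12): OK
  at node 42 with bounds (12, +inf): OK
  at node 20 with bounds (12, 42): OK
  at node 19 with bounds (12, 20): OK
  at node 31 with bounds (42, +inf): VIOLATION
Node 31 violates its bound: not (42 < 31 < +inf).
Result: Not a valid BST


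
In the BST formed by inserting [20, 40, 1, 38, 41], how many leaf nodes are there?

Tree built from: [20, 40, 1, 38, 41]
Tree (level-order array): [20, 1, 40, None, None, 38, 41]
Rule: A leaf has 0 children.
Per-node child counts:
  node 20: 2 child(ren)
  node 1: 0 child(ren)
  node 40: 2 child(ren)
  node 38: 0 child(ren)
  node 41: 0 child(ren)
Matching nodes: [1, 38, 41]
Count of leaf nodes: 3


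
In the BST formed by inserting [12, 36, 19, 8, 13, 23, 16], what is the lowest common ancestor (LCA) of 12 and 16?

Tree insertion order: [12, 36, 19, 8, 13, 23, 16]
Tree (level-order array): [12, 8, 36, None, None, 19, None, 13, 23, None, 16]
In a BST, the LCA of p=12, q=16 is the first node v on the
root-to-leaf path with p <= v <= q (go left if both < v, right if both > v).
Walk from root:
  at 12: 12 <= 12 <= 16, this is the LCA
LCA = 12


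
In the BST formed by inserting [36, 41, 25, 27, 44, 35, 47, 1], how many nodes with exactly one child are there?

Tree built from: [36, 41, 25, 27, 44, 35, 47, 1]
Tree (level-order array): [36, 25, 41, 1, 27, None, 44, None, None, None, 35, None, 47]
Rule: These are nodes with exactly 1 non-null child.
Per-node child counts:
  node 36: 2 child(ren)
  node 25: 2 child(ren)
  node 1: 0 child(ren)
  node 27: 1 child(ren)
  node 35: 0 child(ren)
  node 41: 1 child(ren)
  node 44: 1 child(ren)
  node 47: 0 child(ren)
Matching nodes: [27, 41, 44]
Count of nodes with exactly one child: 3


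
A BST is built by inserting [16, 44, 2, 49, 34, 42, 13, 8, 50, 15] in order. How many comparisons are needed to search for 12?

Search path for 12: 16 -> 2 -> 13 -> 8
Found: False
Comparisons: 4


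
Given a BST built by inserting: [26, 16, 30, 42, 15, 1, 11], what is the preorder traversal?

Tree insertion order: [26, 16, 30, 42, 15, 1, 11]
Tree (level-order array): [26, 16, 30, 15, None, None, 42, 1, None, None, None, None, 11]
Preorder traversal: [26, 16, 15, 1, 11, 30, 42]


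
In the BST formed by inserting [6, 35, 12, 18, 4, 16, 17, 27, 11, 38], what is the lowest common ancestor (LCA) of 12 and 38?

Tree insertion order: [6, 35, 12, 18, 4, 16, 17, 27, 11, 38]
Tree (level-order array): [6, 4, 35, None, None, 12, 38, 11, 18, None, None, None, None, 16, 27, None, 17]
In a BST, the LCA of p=12, q=38 is the first node v on the
root-to-leaf path with p <= v <= q (go left if both < v, right if both > v).
Walk from root:
  at 6: both 12 and 38 > 6, go right
  at 35: 12 <= 35 <= 38, this is the LCA
LCA = 35


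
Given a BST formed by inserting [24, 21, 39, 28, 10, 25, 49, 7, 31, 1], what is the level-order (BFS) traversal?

Tree insertion order: [24, 21, 39, 28, 10, 25, 49, 7, 31, 1]
Tree (level-order array): [24, 21, 39, 10, None, 28, 49, 7, None, 25, 31, None, None, 1]
BFS from the root, enqueuing left then right child of each popped node:
  queue [24] -> pop 24, enqueue [21, 39], visited so far: [24]
  queue [21, 39] -> pop 21, enqueue [10], visited so far: [24, 21]
  queue [39, 10] -> pop 39, enqueue [28, 49], visited so far: [24, 21, 39]
  queue [10, 28, 49] -> pop 10, enqueue [7], visited so far: [24, 21, 39, 10]
  queue [28, 49, 7] -> pop 28, enqueue [25, 31], visited so far: [24, 21, 39, 10, 28]
  queue [49, 7, 25, 31] -> pop 49, enqueue [none], visited so far: [24, 21, 39, 10, 28, 49]
  queue [7, 25, 31] -> pop 7, enqueue [1], visited so far: [24, 21, 39, 10, 28, 49, 7]
  queue [25, 31, 1] -> pop 25, enqueue [none], visited so far: [24, 21, 39, 10, 28, 49, 7, 25]
  queue [31, 1] -> pop 31, enqueue [none], visited so far: [24, 21, 39, 10, 28, 49, 7, 25, 31]
  queue [1] -> pop 1, enqueue [none], visited so far: [24, 21, 39, 10, 28, 49, 7, 25, 31, 1]
Result: [24, 21, 39, 10, 28, 49, 7, 25, 31, 1]


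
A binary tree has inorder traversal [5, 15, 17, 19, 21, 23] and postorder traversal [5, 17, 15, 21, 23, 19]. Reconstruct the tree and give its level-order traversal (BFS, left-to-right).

Inorder:   [5, 15, 17, 19, 21, 23]
Postorder: [5, 17, 15, 21, 23, 19]
Algorithm: postorder visits root last, so walk postorder right-to-left;
each value is the root of the current inorder slice — split it at that
value, recurse on the right subtree first, then the left.
Recursive splits:
  root=19; inorder splits into left=[5, 15, 17], right=[21, 23]
  root=23; inorder splits into left=[21], right=[]
  root=21; inorder splits into left=[], right=[]
  root=15; inorder splits into left=[5], right=[17]
  root=17; inorder splits into left=[], right=[]
  root=5; inorder splits into left=[], right=[]
Reconstructed level-order: [19, 15, 23, 5, 17, 21]


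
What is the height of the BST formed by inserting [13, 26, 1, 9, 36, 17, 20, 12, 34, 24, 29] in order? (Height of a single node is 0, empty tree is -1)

Insertion order: [13, 26, 1, 9, 36, 17, 20, 12, 34, 24, 29]
Tree (level-order array): [13, 1, 26, None, 9, 17, 36, None, 12, None, 20, 34, None, None, None, None, 24, 29]
Compute height bottom-up (empty subtree = -1):
  height(12) = 1 + max(-1, -1) = 0
  height(9) = 1 + max(-1, 0) = 1
  height(1) = 1 + max(-1, 1) = 2
  height(24) = 1 + max(-1, -1) = 0
  height(20) = 1 + max(-1, 0) = 1
  height(17) = 1 + max(-1, 1) = 2
  height(29) = 1 + max(-1, -1) = 0
  height(34) = 1 + max(0, -1) = 1
  height(36) = 1 + max(1, -1) = 2
  height(26) = 1 + max(2, 2) = 3
  height(13) = 1 + max(2, 3) = 4
Height = 4


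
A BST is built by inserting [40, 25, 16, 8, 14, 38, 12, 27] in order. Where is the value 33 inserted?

Starting tree (level order): [40, 25, None, 16, 38, 8, None, 27, None, None, 14, None, None, 12]
Insertion path: 40 -> 25 -> 38 -> 27
Result: insert 33 as right child of 27
Final tree (level order): [40, 25, None, 16, 38, 8, None, 27, None, None, 14, None, 33, 12]


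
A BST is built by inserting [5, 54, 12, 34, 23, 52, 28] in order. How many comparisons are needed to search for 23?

Search path for 23: 5 -> 54 -> 12 -> 34 -> 23
Found: True
Comparisons: 5


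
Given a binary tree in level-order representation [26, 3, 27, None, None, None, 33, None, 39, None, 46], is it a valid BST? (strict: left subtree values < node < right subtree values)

Level-order array: [26, 3, 27, None, None, None, 33, None, 39, None, 46]
Validate using subtree bounds (lo, hi): at each node, require lo < value < hi,
then recurse left with hi=value and right with lo=value.
Preorder trace (stopping at first violation):
  at node 26 with bounds (-inf, +inf): OK
  at node 3 with bounds (-inf, 26): OK
  at node 27 with bounds (26, +inf): OK
  at node 33 with bounds (27, +inf): OK
  at node 39 with bounds (33, +inf): OK
  at node 46 with bounds (39, +inf): OK
No violation found at any node.
Result: Valid BST


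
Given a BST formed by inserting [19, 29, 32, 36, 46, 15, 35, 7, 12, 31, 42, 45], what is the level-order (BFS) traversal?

Tree insertion order: [19, 29, 32, 36, 46, 15, 35, 7, 12, 31, 42, 45]
Tree (level-order array): [19, 15, 29, 7, None, None, 32, None, 12, 31, 36, None, None, None, None, 35, 46, None, None, 42, None, None, 45]
BFS from the root, enqueuing left then right child of each popped node:
  queue [19] -> pop 19, enqueue [15, 29], visited so far: [19]
  queue [15, 29] -> pop 15, enqueue [7], visited so far: [19, 15]
  queue [29, 7] -> pop 29, enqueue [32], visited so far: [19, 15, 29]
  queue [7, 32] -> pop 7, enqueue [12], visited so far: [19, 15, 29, 7]
  queue [32, 12] -> pop 32, enqueue [31, 36], visited so far: [19, 15, 29, 7, 32]
  queue [12, 31, 36] -> pop 12, enqueue [none], visited so far: [19, 15, 29, 7, 32, 12]
  queue [31, 36] -> pop 31, enqueue [none], visited so far: [19, 15, 29, 7, 32, 12, 31]
  queue [36] -> pop 36, enqueue [35, 46], visited so far: [19, 15, 29, 7, 32, 12, 31, 36]
  queue [35, 46] -> pop 35, enqueue [none], visited so far: [19, 15, 29, 7, 32, 12, 31, 36, 35]
  queue [46] -> pop 46, enqueue [42], visited so far: [19, 15, 29, 7, 32, 12, 31, 36, 35, 46]
  queue [42] -> pop 42, enqueue [45], visited so far: [19, 15, 29, 7, 32, 12, 31, 36, 35, 46, 42]
  queue [45] -> pop 45, enqueue [none], visited so far: [19, 15, 29, 7, 32, 12, 31, 36, 35, 46, 42, 45]
Result: [19, 15, 29, 7, 32, 12, 31, 36, 35, 46, 42, 45]


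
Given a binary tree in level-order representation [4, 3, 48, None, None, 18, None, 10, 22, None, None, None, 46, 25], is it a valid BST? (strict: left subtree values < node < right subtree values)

Level-order array: [4, 3, 48, None, None, 18, None, 10, 22, None, None, None, 46, 25]
Validate using subtree bounds (lo, hi): at each node, require lo < value < hi,
then recurse left with hi=value and right with lo=value.
Preorder trace (stopping at first violation):
  at node 4 with bounds (-inf, +inf): OK
  at node 3 with bounds (-inf, 4): OK
  at node 48 with bounds (4, +inf): OK
  at node 18 with bounds (4, 48): OK
  at node 10 with bounds (4, 18): OK
  at node 22 with bounds (18, 48): OK
  at node 46 with bounds (22, 48): OK
  at node 25 with bounds (22, 46): OK
No violation found at any node.
Result: Valid BST


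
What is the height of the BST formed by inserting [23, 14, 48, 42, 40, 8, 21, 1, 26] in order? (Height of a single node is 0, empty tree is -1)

Insertion order: [23, 14, 48, 42, 40, 8, 21, 1, 26]
Tree (level-order array): [23, 14, 48, 8, 21, 42, None, 1, None, None, None, 40, None, None, None, 26]
Compute height bottom-up (empty subtree = -1):
  height(1) = 1 + max(-1, -1) = 0
  height(8) = 1 + max(0, -1) = 1
  height(21) = 1 + max(-1, -1) = 0
  height(14) = 1 + max(1, 0) = 2
  height(26) = 1 + max(-1, -1) = 0
  height(40) = 1 + max(0, -1) = 1
  height(42) = 1 + max(1, -1) = 2
  height(48) = 1 + max(2, -1) = 3
  height(23) = 1 + max(2, 3) = 4
Height = 4


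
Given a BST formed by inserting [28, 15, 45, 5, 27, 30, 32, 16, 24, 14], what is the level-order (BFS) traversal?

Tree insertion order: [28, 15, 45, 5, 27, 30, 32, 16, 24, 14]
Tree (level-order array): [28, 15, 45, 5, 27, 30, None, None, 14, 16, None, None, 32, None, None, None, 24]
BFS from the root, enqueuing left then right child of each popped node:
  queue [28] -> pop 28, enqueue [15, 45], visited so far: [28]
  queue [15, 45] -> pop 15, enqueue [5, 27], visited so far: [28, 15]
  queue [45, 5, 27] -> pop 45, enqueue [30], visited so far: [28, 15, 45]
  queue [5, 27, 30] -> pop 5, enqueue [14], visited so far: [28, 15, 45, 5]
  queue [27, 30, 14] -> pop 27, enqueue [16], visited so far: [28, 15, 45, 5, 27]
  queue [30, 14, 16] -> pop 30, enqueue [32], visited so far: [28, 15, 45, 5, 27, 30]
  queue [14, 16, 32] -> pop 14, enqueue [none], visited so far: [28, 15, 45, 5, 27, 30, 14]
  queue [16, 32] -> pop 16, enqueue [24], visited so far: [28, 15, 45, 5, 27, 30, 14, 16]
  queue [32, 24] -> pop 32, enqueue [none], visited so far: [28, 15, 45, 5, 27, 30, 14, 16, 32]
  queue [24] -> pop 24, enqueue [none], visited so far: [28, 15, 45, 5, 27, 30, 14, 16, 32, 24]
Result: [28, 15, 45, 5, 27, 30, 14, 16, 32, 24]


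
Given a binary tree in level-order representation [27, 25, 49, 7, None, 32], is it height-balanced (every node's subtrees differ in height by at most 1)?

Tree (level-order array): [27, 25, 49, 7, None, 32]
Definition: a tree is height-balanced if, at every node, |h(left) - h(right)| <= 1 (empty subtree has height -1).
Bottom-up per-node check:
  node 7: h_left=-1, h_right=-1, diff=0 [OK], height=0
  node 25: h_left=0, h_right=-1, diff=1 [OK], height=1
  node 32: h_left=-1, h_right=-1, diff=0 [OK], height=0
  node 49: h_left=0, h_right=-1, diff=1 [OK], height=1
  node 27: h_left=1, h_right=1, diff=0 [OK], height=2
All nodes satisfy the balance condition.
Result: Balanced


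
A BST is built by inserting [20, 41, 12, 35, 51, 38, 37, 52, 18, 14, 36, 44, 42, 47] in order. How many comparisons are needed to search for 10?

Search path for 10: 20 -> 12
Found: False
Comparisons: 2


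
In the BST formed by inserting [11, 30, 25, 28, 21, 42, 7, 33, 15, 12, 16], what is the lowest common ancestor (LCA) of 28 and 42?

Tree insertion order: [11, 30, 25, 28, 21, 42, 7, 33, 15, 12, 16]
Tree (level-order array): [11, 7, 30, None, None, 25, 42, 21, 28, 33, None, 15, None, None, None, None, None, 12, 16]
In a BST, the LCA of p=28, q=42 is the first node v on the
root-to-leaf path with p <= v <= q (go left if both < v, right if both > v).
Walk from root:
  at 11: both 28 and 42 > 11, go right
  at 30: 28 <= 30 <= 42, this is the LCA
LCA = 30


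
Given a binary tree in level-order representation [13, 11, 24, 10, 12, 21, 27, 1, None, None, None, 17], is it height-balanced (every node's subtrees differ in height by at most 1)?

Tree (level-order array): [13, 11, 24, 10, 12, 21, 27, 1, None, None, None, 17]
Definition: a tree is height-balanced if, at every node, |h(left) - h(right)| <= 1 (empty subtree has height -1).
Bottom-up per-node check:
  node 1: h_left=-1, h_right=-1, diff=0 [OK], height=0
  node 10: h_left=0, h_right=-1, diff=1 [OK], height=1
  node 12: h_left=-1, h_right=-1, diff=0 [OK], height=0
  node 11: h_left=1, h_right=0, diff=1 [OK], height=2
  node 17: h_left=-1, h_right=-1, diff=0 [OK], height=0
  node 21: h_left=0, h_right=-1, diff=1 [OK], height=1
  node 27: h_left=-1, h_right=-1, diff=0 [OK], height=0
  node 24: h_left=1, h_right=0, diff=1 [OK], height=2
  node 13: h_left=2, h_right=2, diff=0 [OK], height=3
All nodes satisfy the balance condition.
Result: Balanced


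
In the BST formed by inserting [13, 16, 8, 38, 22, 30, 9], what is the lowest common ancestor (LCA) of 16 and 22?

Tree insertion order: [13, 16, 8, 38, 22, 30, 9]
Tree (level-order array): [13, 8, 16, None, 9, None, 38, None, None, 22, None, None, 30]
In a BST, the LCA of p=16, q=22 is the first node v on the
root-to-leaf path with p <= v <= q (go left if both < v, right if both > v).
Walk from root:
  at 13: both 16 and 22 > 13, go right
  at 16: 16 <= 16 <= 22, this is the LCA
LCA = 16


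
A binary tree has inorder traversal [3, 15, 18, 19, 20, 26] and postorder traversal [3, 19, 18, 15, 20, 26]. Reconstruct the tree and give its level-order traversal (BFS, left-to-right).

Inorder:   [3, 15, 18, 19, 20, 26]
Postorder: [3, 19, 18, 15, 20, 26]
Algorithm: postorder visits root last, so walk postorder right-to-left;
each value is the root of the current inorder slice — split it at that
value, recurse on the right subtree first, then the left.
Recursive splits:
  root=26; inorder splits into left=[3, 15, 18, 19, 20], right=[]
  root=20; inorder splits into left=[3, 15, 18, 19], right=[]
  root=15; inorder splits into left=[3], right=[18, 19]
  root=18; inorder splits into left=[], right=[19]
  root=19; inorder splits into left=[], right=[]
  root=3; inorder splits into left=[], right=[]
Reconstructed level-order: [26, 20, 15, 3, 18, 19]


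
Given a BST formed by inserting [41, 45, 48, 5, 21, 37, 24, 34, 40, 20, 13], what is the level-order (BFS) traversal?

Tree insertion order: [41, 45, 48, 5, 21, 37, 24, 34, 40, 20, 13]
Tree (level-order array): [41, 5, 45, None, 21, None, 48, 20, 37, None, None, 13, None, 24, 40, None, None, None, 34]
BFS from the root, enqueuing left then right child of each popped node:
  queue [41] -> pop 41, enqueue [5, 45], visited so far: [41]
  queue [5, 45] -> pop 5, enqueue [21], visited so far: [41, 5]
  queue [45, 21] -> pop 45, enqueue [48], visited so far: [41, 5, 45]
  queue [21, 48] -> pop 21, enqueue [20, 37], visited so far: [41, 5, 45, 21]
  queue [48, 20, 37] -> pop 48, enqueue [none], visited so far: [41, 5, 45, 21, 48]
  queue [20, 37] -> pop 20, enqueue [13], visited so far: [41, 5, 45, 21, 48, 20]
  queue [37, 13] -> pop 37, enqueue [24, 40], visited so far: [41, 5, 45, 21, 48, 20, 37]
  queue [13, 24, 40] -> pop 13, enqueue [none], visited so far: [41, 5, 45, 21, 48, 20, 37, 13]
  queue [24, 40] -> pop 24, enqueue [34], visited so far: [41, 5, 45, 21, 48, 20, 37, 13, 24]
  queue [40, 34] -> pop 40, enqueue [none], visited so far: [41, 5, 45, 21, 48, 20, 37, 13, 24, 40]
  queue [34] -> pop 34, enqueue [none], visited so far: [41, 5, 45, 21, 48, 20, 37, 13, 24, 40, 34]
Result: [41, 5, 45, 21, 48, 20, 37, 13, 24, 40, 34]


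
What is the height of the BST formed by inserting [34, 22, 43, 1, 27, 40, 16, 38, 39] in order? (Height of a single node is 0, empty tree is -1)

Insertion order: [34, 22, 43, 1, 27, 40, 16, 38, 39]
Tree (level-order array): [34, 22, 43, 1, 27, 40, None, None, 16, None, None, 38, None, None, None, None, 39]
Compute height bottom-up (empty subtree = -1):
  height(16) = 1 + max(-1, -1) = 0
  height(1) = 1 + max(-1, 0) = 1
  height(27) = 1 + max(-1, -1) = 0
  height(22) = 1 + max(1, 0) = 2
  height(39) = 1 + max(-1, -1) = 0
  height(38) = 1 + max(-1, 0) = 1
  height(40) = 1 + max(1, -1) = 2
  height(43) = 1 + max(2, -1) = 3
  height(34) = 1 + max(2, 3) = 4
Height = 4


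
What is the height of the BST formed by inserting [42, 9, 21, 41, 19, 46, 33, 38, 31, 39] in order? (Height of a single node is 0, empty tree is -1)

Insertion order: [42, 9, 21, 41, 19, 46, 33, 38, 31, 39]
Tree (level-order array): [42, 9, 46, None, 21, None, None, 19, 41, None, None, 33, None, 31, 38, None, None, None, 39]
Compute height bottom-up (empty subtree = -1):
  height(19) = 1 + max(-1, -1) = 0
  height(31) = 1 + max(-1, -1) = 0
  height(39) = 1 + max(-1, -1) = 0
  height(38) = 1 + max(-1, 0) = 1
  height(33) = 1 + max(0, 1) = 2
  height(41) = 1 + max(2, -1) = 3
  height(21) = 1 + max(0, 3) = 4
  height(9) = 1 + max(-1, 4) = 5
  height(46) = 1 + max(-1, -1) = 0
  height(42) = 1 + max(5, 0) = 6
Height = 6


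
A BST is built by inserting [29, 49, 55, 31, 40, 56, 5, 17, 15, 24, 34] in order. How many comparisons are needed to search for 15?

Search path for 15: 29 -> 5 -> 17 -> 15
Found: True
Comparisons: 4


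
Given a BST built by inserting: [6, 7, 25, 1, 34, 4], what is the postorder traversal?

Tree insertion order: [6, 7, 25, 1, 34, 4]
Tree (level-order array): [6, 1, 7, None, 4, None, 25, None, None, None, 34]
Postorder traversal: [4, 1, 34, 25, 7, 6]


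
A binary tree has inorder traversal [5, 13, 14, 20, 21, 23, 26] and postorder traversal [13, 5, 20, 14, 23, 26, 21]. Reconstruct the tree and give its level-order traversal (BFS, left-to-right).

Inorder:   [5, 13, 14, 20, 21, 23, 26]
Postorder: [13, 5, 20, 14, 23, 26, 21]
Algorithm: postorder visits root last, so walk postorder right-to-left;
each value is the root of the current inorder slice — split it at that
value, recurse on the right subtree first, then the left.
Recursive splits:
  root=21; inorder splits into left=[5, 13, 14, 20], right=[23, 26]
  root=26; inorder splits into left=[23], right=[]
  root=23; inorder splits into left=[], right=[]
  root=14; inorder splits into left=[5, 13], right=[20]
  root=20; inorder splits into left=[], right=[]
  root=5; inorder splits into left=[], right=[13]
  root=13; inorder splits into left=[], right=[]
Reconstructed level-order: [21, 14, 26, 5, 20, 23, 13]


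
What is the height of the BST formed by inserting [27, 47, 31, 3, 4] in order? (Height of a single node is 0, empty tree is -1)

Insertion order: [27, 47, 31, 3, 4]
Tree (level-order array): [27, 3, 47, None, 4, 31]
Compute height bottom-up (empty subtree = -1):
  height(4) = 1 + max(-1, -1) = 0
  height(3) = 1 + max(-1, 0) = 1
  height(31) = 1 + max(-1, -1) = 0
  height(47) = 1 + max(0, -1) = 1
  height(27) = 1 + max(1, 1) = 2
Height = 2


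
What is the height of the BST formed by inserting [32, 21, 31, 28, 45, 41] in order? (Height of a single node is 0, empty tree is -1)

Insertion order: [32, 21, 31, 28, 45, 41]
Tree (level-order array): [32, 21, 45, None, 31, 41, None, 28]
Compute height bottom-up (empty subtree = -1):
  height(28) = 1 + max(-1, -1) = 0
  height(31) = 1 + max(0, -1) = 1
  height(21) = 1 + max(-1, 1) = 2
  height(41) = 1 + max(-1, -1) = 0
  height(45) = 1 + max(0, -1) = 1
  height(32) = 1 + max(2, 1) = 3
Height = 3


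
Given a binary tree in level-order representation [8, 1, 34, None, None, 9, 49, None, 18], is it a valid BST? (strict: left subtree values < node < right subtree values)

Level-order array: [8, 1, 34, None, None, 9, 49, None, 18]
Validate using subtree bounds (lo, hi): at each node, require lo < value < hi,
then recurse left with hi=value and right with lo=value.
Preorder trace (stopping at first violation):
  at node 8 with bounds (-inf, +inf): OK
  at node 1 with bounds (-inf, 8): OK
  at node 34 with bounds (8, +inf): OK
  at node 9 with bounds (8, 34): OK
  at node 18 with bounds (9, 34): OK
  at node 49 with bounds (34, +inf): OK
No violation found at any node.
Result: Valid BST


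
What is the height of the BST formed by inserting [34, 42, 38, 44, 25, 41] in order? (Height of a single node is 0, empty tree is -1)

Insertion order: [34, 42, 38, 44, 25, 41]
Tree (level-order array): [34, 25, 42, None, None, 38, 44, None, 41]
Compute height bottom-up (empty subtree = -1):
  height(25) = 1 + max(-1, -1) = 0
  height(41) = 1 + max(-1, -1) = 0
  height(38) = 1 + max(-1, 0) = 1
  height(44) = 1 + max(-1, -1) = 0
  height(42) = 1 + max(1, 0) = 2
  height(34) = 1 + max(0, 2) = 3
Height = 3


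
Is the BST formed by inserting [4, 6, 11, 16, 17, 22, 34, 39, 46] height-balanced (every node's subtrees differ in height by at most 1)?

Tree (level-order array): [4, None, 6, None, 11, None, 16, None, 17, None, 22, None, 34, None, 39, None, 46]
Definition: a tree is height-balanced if, at every node, |h(left) - h(right)| <= 1 (empty subtree has height -1).
Bottom-up per-node check:
  node 46: h_left=-1, h_right=-1, diff=0 [OK], height=0
  node 39: h_left=-1, h_right=0, diff=1 [OK], height=1
  node 34: h_left=-1, h_right=1, diff=2 [FAIL (|-1-1|=2 > 1)], height=2
  node 22: h_left=-1, h_right=2, diff=3 [FAIL (|-1-2|=3 > 1)], height=3
  node 17: h_left=-1, h_right=3, diff=4 [FAIL (|-1-3|=4 > 1)], height=4
  node 16: h_left=-1, h_right=4, diff=5 [FAIL (|-1-4|=5 > 1)], height=5
  node 11: h_left=-1, h_right=5, diff=6 [FAIL (|-1-5|=6 > 1)], height=6
  node 6: h_left=-1, h_right=6, diff=7 [FAIL (|-1-6|=7 > 1)], height=7
  node 4: h_left=-1, h_right=7, diff=8 [FAIL (|-1-7|=8 > 1)], height=8
Node 34 violates the condition: |-1 - 1| = 2 > 1.
Result: Not balanced


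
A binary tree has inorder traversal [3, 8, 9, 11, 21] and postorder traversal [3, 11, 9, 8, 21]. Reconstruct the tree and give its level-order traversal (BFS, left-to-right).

Inorder:   [3, 8, 9, 11, 21]
Postorder: [3, 11, 9, 8, 21]
Algorithm: postorder visits root last, so walk postorder right-to-left;
each value is the root of the current inorder slice — split it at that
value, recurse on the right subtree first, then the left.
Recursive splits:
  root=21; inorder splits into left=[3, 8, 9, 11], right=[]
  root=8; inorder splits into left=[3], right=[9, 11]
  root=9; inorder splits into left=[], right=[11]
  root=11; inorder splits into left=[], right=[]
  root=3; inorder splits into left=[], right=[]
Reconstructed level-order: [21, 8, 3, 9, 11]


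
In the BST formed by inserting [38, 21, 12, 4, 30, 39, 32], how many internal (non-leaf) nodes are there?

Tree built from: [38, 21, 12, 4, 30, 39, 32]
Tree (level-order array): [38, 21, 39, 12, 30, None, None, 4, None, None, 32]
Rule: An internal node has at least one child.
Per-node child counts:
  node 38: 2 child(ren)
  node 21: 2 child(ren)
  node 12: 1 child(ren)
  node 4: 0 child(ren)
  node 30: 1 child(ren)
  node 32: 0 child(ren)
  node 39: 0 child(ren)
Matching nodes: [38, 21, 12, 30]
Count of internal (non-leaf) nodes: 4


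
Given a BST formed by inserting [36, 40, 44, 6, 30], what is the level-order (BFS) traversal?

Tree insertion order: [36, 40, 44, 6, 30]
Tree (level-order array): [36, 6, 40, None, 30, None, 44]
BFS from the root, enqueuing left then right child of each popped node:
  queue [36] -> pop 36, enqueue [6, 40], visited so far: [36]
  queue [6, 40] -> pop 6, enqueue [30], visited so far: [36, 6]
  queue [40, 30] -> pop 40, enqueue [44], visited so far: [36, 6, 40]
  queue [30, 44] -> pop 30, enqueue [none], visited so far: [36, 6, 40, 30]
  queue [44] -> pop 44, enqueue [none], visited so far: [36, 6, 40, 30, 44]
Result: [36, 6, 40, 30, 44]
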